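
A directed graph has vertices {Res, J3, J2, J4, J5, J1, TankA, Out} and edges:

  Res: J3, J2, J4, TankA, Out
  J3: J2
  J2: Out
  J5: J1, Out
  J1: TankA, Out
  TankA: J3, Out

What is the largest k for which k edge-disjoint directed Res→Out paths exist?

Assign every edge capacity 1; by Menger, the answer equals the max flow.
Path Res→Out (+1); total 1.
Path Res→J2→Out (+1); total 2.
Path Res→TankA→Out (+1); total 3.
No residual Res→Out path; max flow = 3.
Certifying cut of size 3: {J2→Out, Res→Out, Res→TankA}.

3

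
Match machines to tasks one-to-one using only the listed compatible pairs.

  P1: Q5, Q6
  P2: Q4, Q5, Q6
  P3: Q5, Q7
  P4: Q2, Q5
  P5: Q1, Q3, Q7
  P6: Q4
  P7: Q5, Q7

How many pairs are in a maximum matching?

Unit-capacity flow: source→left, listed edges, right→sink; max matching = max flow.
Augmenting path P1→Q5 (+1); matched 1.
Augmenting path P2→Q4 (+1); matched 2.
Augmenting path P3→Q7 (+1); matched 3.
Augmenting path P4→Q2 (+1); matched 4.
Augmenting path P5→Q1 (+1); matched 5.
Augmenting path P6→Q4→P2→Q6 (+1); matched 6.
No augmenting path remains; maximum matching = 6.
König certificate: {P4, P5, Q4, Q5, Q6, Q7} is a vertex cover of size 6 (every listed pair touches it), so no matching can be larger.

6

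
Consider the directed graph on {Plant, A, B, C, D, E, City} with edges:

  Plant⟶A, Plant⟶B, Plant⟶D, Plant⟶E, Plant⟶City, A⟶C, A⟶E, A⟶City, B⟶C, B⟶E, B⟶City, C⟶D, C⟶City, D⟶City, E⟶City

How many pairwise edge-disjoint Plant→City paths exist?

5

Assign every edge capacity 1; by Menger, the answer equals the max flow.
Path Plant→City (+1); total 1.
Path Plant→A→City (+1); total 2.
Path Plant→B→City (+1); total 3.
Path Plant→D→City (+1); total 4.
Path Plant→E→City (+1); total 5.
No residual Plant→City path; max flow = 5.
Certifying cut of size 5: {Plant→A, Plant→B, Plant→City, Plant→D, Plant→E}.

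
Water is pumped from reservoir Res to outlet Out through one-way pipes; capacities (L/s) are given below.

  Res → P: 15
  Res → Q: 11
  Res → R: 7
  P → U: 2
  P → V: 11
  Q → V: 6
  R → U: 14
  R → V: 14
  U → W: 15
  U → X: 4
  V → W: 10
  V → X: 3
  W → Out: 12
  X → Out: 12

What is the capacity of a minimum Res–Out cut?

Augment Res→P→U→W→Out: bottleneck 2, flow now 2.
Augment Res→P→V→W→Out: bottleneck 10, flow now 12.
Augment Res→P→V→X→Out: bottleneck 1, flow now 13.
Augment Res→Q→V→X→Out: bottleneck 2, flow now 15.
Augment Res→R→U→X→Out: bottleneck 4, flow now 19.
No augmenting path remains; maximum flow = 19.
By max-flow min-cut, the minimum cut capacity equals the max flow.
In the residual graph, reachable from Res: {Res, P, Q, R, U, V, W}.
Min-cut edges: U→X (4), V→X (3), W→Out (12); capacity 4 + 3 + 12 = 19.

19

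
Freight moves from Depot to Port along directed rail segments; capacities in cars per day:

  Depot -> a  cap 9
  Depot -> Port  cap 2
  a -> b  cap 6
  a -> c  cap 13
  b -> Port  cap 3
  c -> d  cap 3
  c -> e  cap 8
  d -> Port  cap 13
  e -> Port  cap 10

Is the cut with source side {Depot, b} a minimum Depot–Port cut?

Given cut capacity: 9 + 2 + 3 = 14.
Augment Depot→Port: bottleneck 2, flow now 2.
Augment Depot→a→b→Port: bottleneck 3, flow now 5.
Augment Depot→a→c→d→Port: bottleneck 3, flow now 8.
Augment Depot→a→c→e→Port: bottleneck 3, flow now 11.
No augmenting path remains; maximum flow = 11.
In the residual graph, reachable from Depot: {Depot}.
Min-cut edges: Depot→a (9), Depot→Port (2); capacity 9 + 2 = 11.
Cut capacity 14 exceeds the max flow 11, so it is not minimum.

No — its capacity is 14, but the minimum cut has capacity 11.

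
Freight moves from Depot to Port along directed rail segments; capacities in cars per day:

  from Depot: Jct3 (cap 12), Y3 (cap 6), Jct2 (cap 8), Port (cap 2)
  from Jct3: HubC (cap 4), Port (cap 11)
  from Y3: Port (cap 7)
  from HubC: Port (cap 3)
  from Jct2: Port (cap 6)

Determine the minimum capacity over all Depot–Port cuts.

Augment Depot→Port: bottleneck 2, flow now 2.
Augment Depot→Jct3→Port: bottleneck 11, flow now 13.
Augment Depot→Y3→Port: bottleneck 6, flow now 19.
Augment Depot→Jct2→Port: bottleneck 6, flow now 25.
Augment Depot→Jct3→HubC→Port: bottleneck 1, flow now 26.
No augmenting path remains; maximum flow = 26.
By max-flow min-cut, the minimum cut capacity equals the max flow.
In the residual graph, reachable from Depot: {Depot, Jct2}.
Min-cut edges: Depot→Jct3 (12), Depot→Y3 (6), Depot→Port (2), Jct2→Port (6); capacity 12 + 6 + 2 + 6 = 26.

26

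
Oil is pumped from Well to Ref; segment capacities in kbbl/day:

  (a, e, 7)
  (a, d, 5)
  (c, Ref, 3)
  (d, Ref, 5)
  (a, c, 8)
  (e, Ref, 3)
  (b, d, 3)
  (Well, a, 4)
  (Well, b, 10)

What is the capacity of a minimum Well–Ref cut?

Augment Well→a→c→Ref: bottleneck 3, flow now 3.
Augment Well→a→d→Ref: bottleneck 1, flow now 4.
Augment Well→b→d→Ref: bottleneck 3, flow now 7.
No augmenting path remains; maximum flow = 7.
By max-flow min-cut, the minimum cut capacity equals the max flow.
In the residual graph, reachable from Well: {Well, b}.
Min-cut edges: Well→a (4), b→d (3); capacity 4 + 3 = 7.

7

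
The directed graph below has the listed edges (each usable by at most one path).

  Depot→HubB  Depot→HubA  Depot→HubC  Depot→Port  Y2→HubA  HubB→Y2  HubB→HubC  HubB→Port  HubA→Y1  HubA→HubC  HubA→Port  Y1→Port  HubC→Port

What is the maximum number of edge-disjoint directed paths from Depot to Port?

Assign every edge capacity 1; by Menger, the answer equals the max flow.
Path Depot→Port (+1); total 1.
Path Depot→HubB→Port (+1); total 2.
Path Depot→HubA→Port (+1); total 3.
Path Depot→HubC→Port (+1); total 4.
No residual Depot→Port path; max flow = 4.
Certifying cut of size 4: {Depot→HubA, Depot→HubB, Depot→HubC, Depot→Port}.

4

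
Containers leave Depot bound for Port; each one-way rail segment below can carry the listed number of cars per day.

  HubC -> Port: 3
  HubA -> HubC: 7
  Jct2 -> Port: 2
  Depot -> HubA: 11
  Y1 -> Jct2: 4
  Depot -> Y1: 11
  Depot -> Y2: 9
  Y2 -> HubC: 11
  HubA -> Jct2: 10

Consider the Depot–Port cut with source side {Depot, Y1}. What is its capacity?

24

Edges leaving {Depot, Y1}: Depot→HubA (11), Depot→Y2 (9), Y1→Jct2 (4).
Cut capacity = 11 + 9 + 4 = 24.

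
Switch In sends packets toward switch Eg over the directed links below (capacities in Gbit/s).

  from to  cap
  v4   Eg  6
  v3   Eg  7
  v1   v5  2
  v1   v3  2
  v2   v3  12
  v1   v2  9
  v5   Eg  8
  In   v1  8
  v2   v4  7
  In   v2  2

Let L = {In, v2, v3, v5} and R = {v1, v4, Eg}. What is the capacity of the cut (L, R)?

Edges leaving {In, v2, v3, v5}: In→v1 (8), v2→v4 (7), v3→Eg (7), v5→Eg (8).
Cut capacity = 8 + 7 + 7 + 8 = 30.

30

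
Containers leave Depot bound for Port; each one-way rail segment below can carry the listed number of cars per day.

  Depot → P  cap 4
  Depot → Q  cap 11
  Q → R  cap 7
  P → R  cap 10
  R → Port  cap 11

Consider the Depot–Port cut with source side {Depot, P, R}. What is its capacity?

Edges leaving {Depot, P, R}: Depot→Q (11), R→Port (11).
Cut capacity = 11 + 11 = 22.

22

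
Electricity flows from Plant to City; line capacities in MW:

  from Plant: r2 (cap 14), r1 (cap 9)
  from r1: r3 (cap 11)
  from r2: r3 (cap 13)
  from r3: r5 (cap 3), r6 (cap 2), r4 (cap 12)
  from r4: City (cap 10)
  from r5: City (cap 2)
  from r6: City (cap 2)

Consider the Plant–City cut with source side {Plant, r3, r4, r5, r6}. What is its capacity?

37

Edges leaving {Plant, r3, r4, r5, r6}: Plant→r1 (9), Plant→r2 (14), r4→City (10), r5→City (2), r6→City (2).
Cut capacity = 9 + 14 + 10 + 2 + 2 = 37.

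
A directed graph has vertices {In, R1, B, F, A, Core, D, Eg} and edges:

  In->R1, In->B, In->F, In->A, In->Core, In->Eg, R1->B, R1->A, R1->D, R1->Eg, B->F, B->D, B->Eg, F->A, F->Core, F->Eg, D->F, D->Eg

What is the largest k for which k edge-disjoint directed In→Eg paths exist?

4

Assign every edge capacity 1; by Menger, the answer equals the max flow.
Path In→Eg (+1); total 1.
Path In→R1→Eg (+1); total 2.
Path In→B→Eg (+1); total 3.
Path In→F→Eg (+1); total 4.
No residual In→Eg path; max flow = 4.
Certifying cut of size 4: {In→B, In→Eg, In→F, In→R1}.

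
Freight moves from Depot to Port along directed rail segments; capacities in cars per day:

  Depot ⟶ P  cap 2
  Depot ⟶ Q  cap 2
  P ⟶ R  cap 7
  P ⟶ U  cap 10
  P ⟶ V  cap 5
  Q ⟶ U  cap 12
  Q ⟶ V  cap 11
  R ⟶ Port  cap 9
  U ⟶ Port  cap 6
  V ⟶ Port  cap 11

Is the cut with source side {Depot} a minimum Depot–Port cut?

Yes — it is a minimum cut (capacity 4).

Given cut capacity: 2 + 2 = 4.
Augment Depot→P→R→Port: bottleneck 2, flow now 2.
Augment Depot→Q→U→Port: bottleneck 2, flow now 4.
No augmenting path remains; maximum flow = 4.
Cut capacity 4 equals the max flow, so it is a minimum cut.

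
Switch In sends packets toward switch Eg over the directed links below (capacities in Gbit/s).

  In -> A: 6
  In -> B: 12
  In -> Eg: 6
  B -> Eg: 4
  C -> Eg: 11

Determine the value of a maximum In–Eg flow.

Augment In→Eg: bottleneck 6, flow now 6.
Augment In→B→Eg: bottleneck 4, flow now 10.
No augmenting path remains; maximum flow = 10.
In the residual graph, reachable from In: {In, A, B}.
Min-cut edges: In→Eg (6), B→Eg (4); capacity 6 + 4 = 10.
This cut is saturated, so no flow can exceed 10.

10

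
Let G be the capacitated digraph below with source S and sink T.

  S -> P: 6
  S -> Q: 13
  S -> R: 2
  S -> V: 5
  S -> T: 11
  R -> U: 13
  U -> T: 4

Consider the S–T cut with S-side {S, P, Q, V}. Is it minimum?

Given cut capacity: 2 + 11 = 13.
Augment S→T: bottleneck 11, flow now 11.
Augment S→R→U→T: bottleneck 2, flow now 13.
No augmenting path remains; maximum flow = 13.
Cut capacity 13 equals the max flow, so it is a minimum cut.

Yes — it is a minimum cut (capacity 13).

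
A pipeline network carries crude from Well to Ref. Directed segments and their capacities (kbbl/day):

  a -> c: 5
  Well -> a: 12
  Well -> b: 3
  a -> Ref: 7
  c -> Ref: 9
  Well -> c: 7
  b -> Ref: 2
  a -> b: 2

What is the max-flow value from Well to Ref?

18

Augment Well→a→Ref: bottleneck 7, flow now 7.
Augment Well→b→Ref: bottleneck 2, flow now 9.
Augment Well→c→Ref: bottleneck 7, flow now 16.
Augment Well→a→c→Ref: bottleneck 2, flow now 18.
No augmenting path remains; maximum flow = 18.
In the residual graph, reachable from Well: {Well, a, b, c}.
Min-cut edges: a→Ref (7), b→Ref (2), c→Ref (9); capacity 7 + 2 + 9 = 18.
This cut is saturated, so no flow can exceed 18.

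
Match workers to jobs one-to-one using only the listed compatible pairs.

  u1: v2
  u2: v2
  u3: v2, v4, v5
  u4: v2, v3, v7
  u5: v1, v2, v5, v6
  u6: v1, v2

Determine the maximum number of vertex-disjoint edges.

Unit-capacity flow: source→left, listed edges, right→sink; max matching = max flow.
Augmenting path u1→v2 (+1); matched 1.
Augmenting path u3→v4 (+1); matched 2.
Augmenting path u4→v3 (+1); matched 3.
Augmenting path u5→v1 (+1); matched 4.
Augmenting path u6→v1→u5→v5 (+1); matched 5.
No augmenting path remains; maximum matching = 5.
König certificate: {u3, u4, u5, u6, v2} is a vertex cover of size 5 (every listed pair touches it), so no matching can be larger.

5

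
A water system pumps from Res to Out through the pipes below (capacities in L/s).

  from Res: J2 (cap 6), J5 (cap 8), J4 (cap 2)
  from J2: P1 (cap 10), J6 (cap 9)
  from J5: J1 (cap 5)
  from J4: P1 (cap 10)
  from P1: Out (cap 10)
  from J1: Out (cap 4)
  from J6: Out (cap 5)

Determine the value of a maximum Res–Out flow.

12

Augment Res→J2→P1→Out: bottleneck 6, flow now 6.
Augment Res→J5→J1→Out: bottleneck 4, flow now 10.
Augment Res→J4→P1→Out: bottleneck 2, flow now 12.
No augmenting path remains; maximum flow = 12.
In the residual graph, reachable from Res: {Res, J5, J1}.
Min-cut edges: Res→J2 (6), Res→J4 (2), J1→Out (4); capacity 6 + 2 + 4 = 12.
This cut is saturated, so no flow can exceed 12.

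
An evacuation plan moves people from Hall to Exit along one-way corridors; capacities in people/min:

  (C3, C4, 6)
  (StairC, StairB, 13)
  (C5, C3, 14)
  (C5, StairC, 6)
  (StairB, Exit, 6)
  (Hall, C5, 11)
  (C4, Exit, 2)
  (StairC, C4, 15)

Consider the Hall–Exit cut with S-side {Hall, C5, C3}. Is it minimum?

Given cut capacity: 6 + 6 = 12.
Augment Hall→C5→StairC→StairB→Exit: bottleneck 6, flow now 6.
Augment Hall→C5→C3→C4→Exit: bottleneck 2, flow now 8.
No augmenting path remains; maximum flow = 8.
In the residual graph, reachable from Hall: {Hall, C5, C3, C4}.
Min-cut edges: C5→StairC (6), C4→Exit (2); capacity 6 + 2 = 8.
Cut capacity 12 exceeds the max flow 8, so it is not minimum.

No — its capacity is 12, but the minimum cut has capacity 8.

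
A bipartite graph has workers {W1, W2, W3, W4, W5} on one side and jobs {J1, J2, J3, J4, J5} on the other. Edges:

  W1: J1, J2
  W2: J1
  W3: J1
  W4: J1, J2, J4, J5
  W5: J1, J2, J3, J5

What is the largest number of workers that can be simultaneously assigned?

Unit-capacity flow: source→left, listed edges, right→sink; max matching = max flow.
Augmenting path W1→J1 (+1); matched 1.
Augmenting path W4→J2 (+1); matched 2.
Augmenting path W5→J3 (+1); matched 3.
Augmenting path W2→J1→W1→J2→W4→J4 (+1); matched 4.
No augmenting path remains; maximum matching = 4.
König certificate: {W1, W4, W5, J1} is a vertex cover of size 4 (every listed pair touches it), so no matching can be larger.

4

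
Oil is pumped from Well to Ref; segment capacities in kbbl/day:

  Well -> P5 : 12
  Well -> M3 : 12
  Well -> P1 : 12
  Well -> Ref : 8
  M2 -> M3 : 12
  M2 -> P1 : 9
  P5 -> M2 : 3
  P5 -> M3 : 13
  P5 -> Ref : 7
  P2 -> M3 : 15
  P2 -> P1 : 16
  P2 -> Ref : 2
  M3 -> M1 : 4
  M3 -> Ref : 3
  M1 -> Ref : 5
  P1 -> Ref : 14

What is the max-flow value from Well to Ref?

Augment Well→Ref: bottleneck 8, flow now 8.
Augment Well→P5→Ref: bottleneck 7, flow now 15.
Augment Well→M3→Ref: bottleneck 3, flow now 18.
Augment Well→P1→Ref: bottleneck 12, flow now 30.
Augment Well→M3→M1→Ref: bottleneck 4, flow now 34.
Augment Well→P5→M2→P1→Ref: bottleneck 2, flow now 36.
No augmenting path remains; maximum flow = 36.
In the residual graph, reachable from Well: {Well, M2, P5, M3, P1}.
Min-cut edges: Well→Ref (8), P5→Ref (7), M3→M1 (4), M3→Ref (3), P1→Ref (14); capacity 8 + 7 + 4 + 3 + 14 = 36.
This cut is saturated, so no flow can exceed 36.

36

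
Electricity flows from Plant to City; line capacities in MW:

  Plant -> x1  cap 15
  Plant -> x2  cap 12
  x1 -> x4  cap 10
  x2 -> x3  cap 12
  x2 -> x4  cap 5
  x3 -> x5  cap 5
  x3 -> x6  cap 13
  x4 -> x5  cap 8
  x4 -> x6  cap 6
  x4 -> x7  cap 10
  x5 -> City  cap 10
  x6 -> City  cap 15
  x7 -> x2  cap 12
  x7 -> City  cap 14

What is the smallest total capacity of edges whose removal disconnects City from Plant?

22

Augment Plant→x1→x4→x5→City: bottleneck 8, flow now 8.
Augment Plant→x1→x4→x6→City: bottleneck 2, flow now 10.
Augment Plant→x2→x3→x5→City: bottleneck 2, flow now 12.
Augment Plant→x2→x3→x6→City: bottleneck 10, flow now 22.
No augmenting path remains; maximum flow = 22.
By max-flow min-cut, the minimum cut capacity equals the max flow.
In the residual graph, reachable from Plant: {Plant, x1}.
Min-cut edges: Plant→x2 (12), x1→x4 (10); capacity 12 + 10 = 22.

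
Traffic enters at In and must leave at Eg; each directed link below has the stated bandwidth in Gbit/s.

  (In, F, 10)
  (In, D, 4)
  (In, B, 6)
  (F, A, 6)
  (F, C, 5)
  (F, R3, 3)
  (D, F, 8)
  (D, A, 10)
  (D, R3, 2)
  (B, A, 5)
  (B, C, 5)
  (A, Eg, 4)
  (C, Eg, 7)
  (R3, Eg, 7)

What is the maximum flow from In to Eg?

Augment In→F→A→Eg: bottleneck 4, flow now 4.
Augment In→F→C→Eg: bottleneck 5, flow now 9.
Augment In→F→R3→Eg: bottleneck 1, flow now 10.
Augment In→D→R3→Eg: bottleneck 2, flow now 12.
Augment In→B→C→Eg: bottleneck 2, flow now 14.
Augment In→D→F→R3→Eg: bottleneck 2, flow now 16.
No augmenting path remains; maximum flow = 16.
In the residual graph, reachable from In: {In, F, D, B, A, C}.
Min-cut edges: F→R3 (3), D→R3 (2), A→Eg (4), C→Eg (7); capacity 3 + 2 + 4 + 7 = 16.
This cut is saturated, so no flow can exceed 16.

16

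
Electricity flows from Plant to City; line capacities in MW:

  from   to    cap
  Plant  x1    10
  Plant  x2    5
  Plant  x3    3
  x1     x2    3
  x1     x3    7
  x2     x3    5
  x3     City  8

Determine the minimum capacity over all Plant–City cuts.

Augment Plant→x3→City: bottleneck 3, flow now 3.
Augment Plant→x1→x3→City: bottleneck 5, flow now 8.
No augmenting path remains; maximum flow = 8.
By max-flow min-cut, the minimum cut capacity equals the max flow.
In the residual graph, reachable from Plant: {Plant, x1, x2, x3}.
Min-cut edges: x3→City (8); capacity 8 = 8.

8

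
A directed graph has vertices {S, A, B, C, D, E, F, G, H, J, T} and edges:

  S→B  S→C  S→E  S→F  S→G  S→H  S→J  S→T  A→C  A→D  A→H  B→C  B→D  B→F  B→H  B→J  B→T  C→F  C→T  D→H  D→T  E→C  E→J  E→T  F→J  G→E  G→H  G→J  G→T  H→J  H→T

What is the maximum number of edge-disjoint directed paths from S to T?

6

Assign every edge capacity 1; by Menger, the answer equals the max flow.
Path S→T (+1); total 1.
Path S→B→T (+1); total 2.
Path S→C→T (+1); total 3.
Path S→E→T (+1); total 4.
Path S→G→T (+1); total 5.
Path S→H→T (+1); total 6.
No residual S→T path; max flow = 6.
Certifying cut of size 6: {S→B, S→C, S→E, S→G, S→H, S→T}.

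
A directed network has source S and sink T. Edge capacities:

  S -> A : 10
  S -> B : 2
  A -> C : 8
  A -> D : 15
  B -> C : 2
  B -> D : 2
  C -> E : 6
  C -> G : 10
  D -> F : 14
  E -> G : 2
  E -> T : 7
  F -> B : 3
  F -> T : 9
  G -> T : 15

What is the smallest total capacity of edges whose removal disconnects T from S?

Augment S→A→C→E→T: bottleneck 6, flow now 6.
Augment S→A→C→G→T: bottleneck 2, flow now 8.
Augment S→A→D→F→T: bottleneck 2, flow now 10.
Augment S→B→C→G→T: bottleneck 2, flow now 12.
No augmenting path remains; maximum flow = 12.
By max-flow min-cut, the minimum cut capacity equals the max flow.
In the residual graph, reachable from S: {S}.
Min-cut edges: S→A (10), S→B (2); capacity 10 + 2 = 12.

12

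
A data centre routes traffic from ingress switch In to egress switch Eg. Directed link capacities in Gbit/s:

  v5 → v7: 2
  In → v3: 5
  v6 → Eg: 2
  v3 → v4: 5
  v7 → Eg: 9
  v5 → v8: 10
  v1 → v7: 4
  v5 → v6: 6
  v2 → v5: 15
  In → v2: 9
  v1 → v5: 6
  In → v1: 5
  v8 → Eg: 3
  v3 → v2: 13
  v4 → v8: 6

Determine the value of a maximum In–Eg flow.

Augment In→v1→v7→Eg: bottleneck 4, flow now 4.
Augment In→v1→v5→v6→Eg: bottleneck 1, flow now 5.
Augment In→v2→v5→v6→Eg: bottleneck 1, flow now 6.
Augment In→v2→v5→v7→Eg: bottleneck 2, flow now 8.
Augment In→v2→v5→v8→Eg: bottleneck 3, flow now 11.
No augmenting path remains; maximum flow = 11.
In the residual graph, reachable from In: {In, v1, v2, v3, v4, v5, v6, v8}.
Min-cut edges: v1→v7 (4), v5→v7 (2), v6→Eg (2), v8→Eg (3); capacity 4 + 2 + 2 + 3 = 11.
This cut is saturated, so no flow can exceed 11.

11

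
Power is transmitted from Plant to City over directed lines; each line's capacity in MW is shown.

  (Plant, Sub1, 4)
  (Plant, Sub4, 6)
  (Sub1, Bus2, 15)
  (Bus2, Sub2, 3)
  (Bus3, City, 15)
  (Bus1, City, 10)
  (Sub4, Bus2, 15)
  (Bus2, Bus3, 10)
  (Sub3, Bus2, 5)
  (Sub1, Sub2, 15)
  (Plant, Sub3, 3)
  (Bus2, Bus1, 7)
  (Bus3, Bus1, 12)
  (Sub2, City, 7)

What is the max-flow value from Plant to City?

Augment Plant→Sub1→Sub2→City: bottleneck 4, flow now 4.
Augment Plant→Sub3→Bus2→Bus1→City: bottleneck 3, flow now 7.
Augment Plant→Sub4→Bus2→Bus1→City: bottleneck 4, flow now 11.
Augment Plant→Sub4→Bus2→Sub2→City: bottleneck 2, flow now 13.
No augmenting path remains; maximum flow = 13.
In the residual graph, reachable from Plant: {Plant}.
Min-cut edges: Plant→Sub3 (3), Plant→Sub1 (4), Plant→Sub4 (6); capacity 3 + 4 + 6 = 13.
This cut is saturated, so no flow can exceed 13.

13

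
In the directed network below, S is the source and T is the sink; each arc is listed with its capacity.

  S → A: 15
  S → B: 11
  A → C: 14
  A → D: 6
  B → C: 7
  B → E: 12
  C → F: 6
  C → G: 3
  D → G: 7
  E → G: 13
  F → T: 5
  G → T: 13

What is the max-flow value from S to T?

Augment S→A→C→F→T: bottleneck 5, flow now 5.
Augment S→A→C→G→T: bottleneck 3, flow now 8.
Augment S→A→D→G→T: bottleneck 6, flow now 14.
Augment S→B→E→G→T: bottleneck 4, flow now 18.
No augmenting path remains; maximum flow = 18.
In the residual graph, reachable from S: {S, A, B, C, D, E, F, G}.
Min-cut edges: F→T (5), G→T (13); capacity 5 + 13 = 18.
This cut is saturated, so no flow can exceed 18.

18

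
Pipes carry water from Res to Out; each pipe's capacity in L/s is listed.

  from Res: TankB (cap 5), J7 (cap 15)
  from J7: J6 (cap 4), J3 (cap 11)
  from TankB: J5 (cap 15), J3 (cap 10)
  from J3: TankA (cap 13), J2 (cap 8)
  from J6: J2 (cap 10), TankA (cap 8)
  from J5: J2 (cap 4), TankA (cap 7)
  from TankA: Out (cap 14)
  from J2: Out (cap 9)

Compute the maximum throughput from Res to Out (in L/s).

Augment Res→J7→J3→TankA→Out: bottleneck 11, flow now 11.
Augment Res→J7→J6→TankA→Out: bottleneck 3, flow now 14.
Augment Res→J7→J6→J2→Out: bottleneck 1, flow now 15.
Augment Res→TankB→J3→J2→Out: bottleneck 5, flow now 20.
No augmenting path remains; maximum flow = 20.
In the residual graph, reachable from Res: {Res}.
Min-cut edges: Res→J7 (15), Res→TankB (5); capacity 15 + 5 = 20.
This cut is saturated, so no flow can exceed 20.

20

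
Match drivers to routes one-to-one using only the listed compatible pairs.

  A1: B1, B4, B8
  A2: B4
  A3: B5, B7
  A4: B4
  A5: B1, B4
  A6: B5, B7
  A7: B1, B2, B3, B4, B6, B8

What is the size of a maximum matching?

6

Unit-capacity flow: source→left, listed edges, right→sink; max matching = max flow.
Augmenting path A1→B1 (+1); matched 1.
Augmenting path A2→B4 (+1); matched 2.
Augmenting path A3→B5 (+1); matched 3.
Augmenting path A6→B7 (+1); matched 4.
Augmenting path A7→B2 (+1); matched 5.
Augmenting path A5→B1→A1→B8 (+1); matched 6.
No augmenting path remains; maximum matching = 6.
König certificate: {A1, A3, A5, A6, A7, B4} is a vertex cover of size 6 (every listed pair touches it), so no matching can be larger.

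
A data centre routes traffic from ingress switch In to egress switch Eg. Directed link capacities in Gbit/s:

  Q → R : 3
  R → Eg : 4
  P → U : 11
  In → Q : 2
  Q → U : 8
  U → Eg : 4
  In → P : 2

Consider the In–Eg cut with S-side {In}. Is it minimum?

Given cut capacity: 2 + 2 = 4.
Augment In→P→U→Eg: bottleneck 2, flow now 2.
Augment In→Q→R→Eg: bottleneck 2, flow now 4.
No augmenting path remains; maximum flow = 4.
Cut capacity 4 equals the max flow, so it is a minimum cut.

Yes — it is a minimum cut (capacity 4).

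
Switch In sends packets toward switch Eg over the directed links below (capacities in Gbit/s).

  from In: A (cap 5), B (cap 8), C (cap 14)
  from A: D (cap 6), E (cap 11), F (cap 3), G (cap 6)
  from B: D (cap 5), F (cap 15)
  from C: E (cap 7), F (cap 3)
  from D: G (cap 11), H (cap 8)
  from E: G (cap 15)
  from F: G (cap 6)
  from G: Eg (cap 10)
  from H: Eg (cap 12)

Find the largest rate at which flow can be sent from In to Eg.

Augment In→A→G→Eg: bottleneck 5, flow now 5.
Augment In→B→D→G→Eg: bottleneck 5, flow now 10.
Augment In→B→F→G→D→H→Eg: bottleneck 3, flow now 13. (uses reverse residual edge)
Augment In→C→E→G→D→H→Eg: bottleneck 2, flow now 15. (uses reverse residual edge)
Augment In→C→E→G→A→D→H→Eg: bottleneck 3, flow now 18. (uses reverse residual edge)
No augmenting path remains; maximum flow = 18.
In the residual graph, reachable from In: {In, A, B, C, D, E, F, G}.
Min-cut edges: D→H (8), G→Eg (10); capacity 8 + 10 = 18.
This cut is saturated, so no flow can exceed 18.

18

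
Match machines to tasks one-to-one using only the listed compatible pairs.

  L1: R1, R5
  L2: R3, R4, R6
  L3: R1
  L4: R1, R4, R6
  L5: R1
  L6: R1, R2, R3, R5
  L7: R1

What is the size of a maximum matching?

Unit-capacity flow: source→left, listed edges, right→sink; max matching = max flow.
Augmenting path L1→R1 (+1); matched 1.
Augmenting path L2→R3 (+1); matched 2.
Augmenting path L4→R4 (+1); matched 3.
Augmenting path L6→R2 (+1); matched 4.
Augmenting path L3→R1→L1→R5 (+1); matched 5.
No augmenting path remains; maximum matching = 5.
König certificate: {L1, L2, L4, L6, R1} is a vertex cover of size 5 (every listed pair touches it), so no matching can be larger.

5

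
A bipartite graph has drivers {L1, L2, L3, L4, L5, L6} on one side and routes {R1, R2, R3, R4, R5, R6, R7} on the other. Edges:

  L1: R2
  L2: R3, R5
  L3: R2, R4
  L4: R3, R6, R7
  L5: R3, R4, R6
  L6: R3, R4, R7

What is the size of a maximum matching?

6

Unit-capacity flow: source→left, listed edges, right→sink; max matching = max flow.
Augmenting path L1→R2 (+1); matched 1.
Augmenting path L2→R3 (+1); matched 2.
Augmenting path L3→R4 (+1); matched 3.
Augmenting path L4→R6 (+1); matched 4.
Augmenting path L6→R7 (+1); matched 5.
Augmenting path L5→R3→L2→R5 (+1); matched 6.
No augmenting path remains; maximum matching = 6.
König certificate: {L1, L2, L3, L4, L5, L6} is a vertex cover of size 6 (every listed pair touches it), so no matching can be larger.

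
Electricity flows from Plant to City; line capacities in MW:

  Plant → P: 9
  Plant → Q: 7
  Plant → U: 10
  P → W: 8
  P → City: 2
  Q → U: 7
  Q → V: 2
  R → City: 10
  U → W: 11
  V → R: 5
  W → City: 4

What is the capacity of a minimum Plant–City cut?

Augment Plant→P→City: bottleneck 2, flow now 2.
Augment Plant→P→W→City: bottleneck 4, flow now 6.
Augment Plant→Q→V→R→City: bottleneck 2, flow now 8.
No augmenting path remains; maximum flow = 8.
By max-flow min-cut, the minimum cut capacity equals the max flow.
In the residual graph, reachable from Plant: {Plant, P, Q, U, W}.
Min-cut edges: P→City (2), Q→V (2), W→City (4); capacity 2 + 2 + 4 = 8.

8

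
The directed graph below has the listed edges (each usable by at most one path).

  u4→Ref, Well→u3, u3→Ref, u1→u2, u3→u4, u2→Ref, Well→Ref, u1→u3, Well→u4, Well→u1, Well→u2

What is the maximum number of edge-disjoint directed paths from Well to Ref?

Assign every edge capacity 1; by Menger, the answer equals the max flow.
Path Well→Ref (+1); total 1.
Path Well→u2→Ref (+1); total 2.
Path Well→u3→Ref (+1); total 3.
Path Well→u4→Ref (+1); total 4.
No residual Well→Ref path; max flow = 4.
Certifying cut of size 4: {Well→Ref, u2→Ref, u3→Ref, u4→Ref}.

4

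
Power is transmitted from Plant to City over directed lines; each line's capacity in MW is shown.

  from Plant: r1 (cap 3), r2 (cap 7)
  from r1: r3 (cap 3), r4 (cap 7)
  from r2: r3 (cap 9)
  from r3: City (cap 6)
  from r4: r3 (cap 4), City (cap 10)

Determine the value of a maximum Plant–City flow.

9

Augment Plant→r1→r3→City: bottleneck 3, flow now 3.
Augment Plant→r2→r3→City: bottleneck 3, flow now 6.
Augment Plant→r2→r3→r1→r4→City: bottleneck 3, flow now 9. (uses reverse residual edge)
No augmenting path remains; maximum flow = 9.
In the residual graph, reachable from Plant: {Plant, r2, r3}.
Min-cut edges: Plant→r1 (3), r3→City (6); capacity 3 + 6 = 9.
This cut is saturated, so no flow can exceed 9.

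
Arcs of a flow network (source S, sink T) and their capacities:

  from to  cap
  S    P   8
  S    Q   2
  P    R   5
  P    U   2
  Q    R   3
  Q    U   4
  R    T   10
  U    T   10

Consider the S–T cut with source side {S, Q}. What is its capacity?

15

Edges leaving {S, Q}: S→P (8), Q→R (3), Q→U (4).
Cut capacity = 8 + 3 + 4 = 15.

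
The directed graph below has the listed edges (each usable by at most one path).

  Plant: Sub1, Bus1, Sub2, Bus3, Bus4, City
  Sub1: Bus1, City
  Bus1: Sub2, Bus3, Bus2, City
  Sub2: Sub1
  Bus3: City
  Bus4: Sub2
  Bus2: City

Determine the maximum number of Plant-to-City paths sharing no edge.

Assign every edge capacity 1; by Menger, the answer equals the max flow.
Path Plant→City (+1); total 1.
Path Plant→Sub1→City (+1); total 2.
Path Plant→Bus1→City (+1); total 3.
Path Plant→Bus3→City (+1); total 4.
Path Plant→Sub2→Sub1→Bus1→Bus2→City (+1); total 5.
No residual Plant→City path; max flow = 5.
Certifying cut of size 5: {Plant→Bus1, Plant→Bus3, Plant→City, Plant→Sub1, Sub2→Sub1}.

5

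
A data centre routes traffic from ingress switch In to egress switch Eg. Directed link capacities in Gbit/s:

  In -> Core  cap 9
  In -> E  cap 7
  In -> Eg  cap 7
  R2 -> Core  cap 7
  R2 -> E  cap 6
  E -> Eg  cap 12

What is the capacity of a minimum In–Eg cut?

14

Augment In→Eg: bottleneck 7, flow now 7.
Augment In→E→Eg: bottleneck 7, flow now 14.
No augmenting path remains; maximum flow = 14.
By max-flow min-cut, the minimum cut capacity equals the max flow.
In the residual graph, reachable from In: {In, Core}.
Min-cut edges: In→E (7), In→Eg (7); capacity 7 + 7 = 14.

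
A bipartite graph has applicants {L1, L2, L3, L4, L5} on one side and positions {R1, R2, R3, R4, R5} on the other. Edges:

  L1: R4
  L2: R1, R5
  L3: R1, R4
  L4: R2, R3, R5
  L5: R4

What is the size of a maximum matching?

4

Unit-capacity flow: source→left, listed edges, right→sink; max matching = max flow.
Augmenting path L1→R4 (+1); matched 1.
Augmenting path L2→R1 (+1); matched 2.
Augmenting path L4→R2 (+1); matched 3.
Augmenting path L3→R1→L2→R5 (+1); matched 4.
No augmenting path remains; maximum matching = 4.
König certificate: {L2, L3, L4, R4} is a vertex cover of size 4 (every listed pair touches it), so no matching can be larger.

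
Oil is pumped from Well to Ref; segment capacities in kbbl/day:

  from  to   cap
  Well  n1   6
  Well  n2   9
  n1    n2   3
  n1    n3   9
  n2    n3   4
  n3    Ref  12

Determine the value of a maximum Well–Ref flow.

10

Augment Well→n1→n3→Ref: bottleneck 6, flow now 6.
Augment Well→n2→n3→Ref: bottleneck 4, flow now 10.
No augmenting path remains; maximum flow = 10.
In the residual graph, reachable from Well: {Well, n2}.
Min-cut edges: Well→n1 (6), n2→n3 (4); capacity 6 + 4 = 10.
This cut is saturated, so no flow can exceed 10.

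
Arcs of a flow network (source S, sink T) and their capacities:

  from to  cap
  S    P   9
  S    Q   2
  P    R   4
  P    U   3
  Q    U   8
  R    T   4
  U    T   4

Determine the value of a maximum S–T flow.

Augment S→P→R→T: bottleneck 4, flow now 4.
Augment S→P→U→T: bottleneck 3, flow now 7.
Augment S→Q→U→T: bottleneck 1, flow now 8.
No augmenting path remains; maximum flow = 8.
In the residual graph, reachable from S: {S, P, Q, U}.
Min-cut edges: P→R (4), U→T (4); capacity 4 + 4 = 8.
This cut is saturated, so no flow can exceed 8.

8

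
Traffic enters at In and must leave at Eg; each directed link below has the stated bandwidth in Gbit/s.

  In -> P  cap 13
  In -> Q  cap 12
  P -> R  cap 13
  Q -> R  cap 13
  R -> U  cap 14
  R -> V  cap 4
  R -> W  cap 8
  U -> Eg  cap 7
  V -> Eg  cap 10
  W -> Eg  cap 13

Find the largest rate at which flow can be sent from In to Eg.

19

Augment In→P→R→U→Eg: bottleneck 7, flow now 7.
Augment In→P→R→V→Eg: bottleneck 4, flow now 11.
Augment In→P→R→W→Eg: bottleneck 2, flow now 13.
Augment In→Q→R→W→Eg: bottleneck 6, flow now 19.
No augmenting path remains; maximum flow = 19.
In the residual graph, reachable from In: {In, P, Q, R, U}.
Min-cut edges: R→V (4), R→W (8), U→Eg (7); capacity 4 + 8 + 7 = 19.
This cut is saturated, so no flow can exceed 19.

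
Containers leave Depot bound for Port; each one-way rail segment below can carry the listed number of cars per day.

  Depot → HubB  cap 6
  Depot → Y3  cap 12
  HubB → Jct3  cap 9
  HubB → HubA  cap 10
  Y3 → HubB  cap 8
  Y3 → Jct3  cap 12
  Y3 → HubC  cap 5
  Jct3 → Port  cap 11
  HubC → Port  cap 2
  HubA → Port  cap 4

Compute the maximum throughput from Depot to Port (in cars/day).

17

Augment Depot→HubB→Jct3→Port: bottleneck 6, flow now 6.
Augment Depot→Y3→Jct3→Port: bottleneck 5, flow now 11.
Augment Depot→Y3→HubC→Port: bottleneck 2, flow now 13.
Augment Depot→Y3→HubB→HubA→Port: bottleneck 4, flow now 17.
No augmenting path remains; maximum flow = 17.
In the residual graph, reachable from Depot: {Depot, HubB, Y3, Jct3, HubC, HubA}.
Min-cut edges: Jct3→Port (11), HubC→Port (2), HubA→Port (4); capacity 11 + 2 + 4 = 17.
This cut is saturated, so no flow can exceed 17.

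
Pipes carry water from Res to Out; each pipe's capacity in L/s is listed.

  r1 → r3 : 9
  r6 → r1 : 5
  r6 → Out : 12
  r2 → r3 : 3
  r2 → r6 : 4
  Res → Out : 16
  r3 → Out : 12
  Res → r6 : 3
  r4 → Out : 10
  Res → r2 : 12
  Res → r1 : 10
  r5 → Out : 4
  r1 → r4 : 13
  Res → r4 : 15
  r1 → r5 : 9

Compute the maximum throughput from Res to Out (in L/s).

46

Augment Res→Out: bottleneck 16, flow now 16.
Augment Res→r4→Out: bottleneck 10, flow now 26.
Augment Res→r6→Out: bottleneck 3, flow now 29.
Augment Res→r1→r3→Out: bottleneck 9, flow now 38.
Augment Res→r1→r5→Out: bottleneck 1, flow now 39.
Augment Res→r2→r3→Out: bottleneck 3, flow now 42.
Augment Res→r2→r6→Out: bottleneck 4, flow now 46.
No augmenting path remains; maximum flow = 46.
In the residual graph, reachable from Res: {Res, r2, r4}.
Min-cut edges: Res→r1 (10), Res→r6 (3), Res→Out (16), r2→r3 (3), r2→r6 (4), r4→Out (10); capacity 10 + 3 + 16 + 3 + 4 + 10 = 46.
This cut is saturated, so no flow can exceed 46.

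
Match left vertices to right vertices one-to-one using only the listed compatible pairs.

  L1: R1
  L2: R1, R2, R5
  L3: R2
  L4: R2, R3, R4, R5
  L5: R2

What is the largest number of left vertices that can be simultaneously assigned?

4

Unit-capacity flow: source→left, listed edges, right→sink; max matching = max flow.
Augmenting path L1→R1 (+1); matched 1.
Augmenting path L2→R2 (+1); matched 2.
Augmenting path L4→R3 (+1); matched 3.
Augmenting path L3→R2→L2→R5 (+1); matched 4.
No augmenting path remains; maximum matching = 4.
König certificate: {L1, L2, L4, R2} is a vertex cover of size 4 (every listed pair touches it), so no matching can be larger.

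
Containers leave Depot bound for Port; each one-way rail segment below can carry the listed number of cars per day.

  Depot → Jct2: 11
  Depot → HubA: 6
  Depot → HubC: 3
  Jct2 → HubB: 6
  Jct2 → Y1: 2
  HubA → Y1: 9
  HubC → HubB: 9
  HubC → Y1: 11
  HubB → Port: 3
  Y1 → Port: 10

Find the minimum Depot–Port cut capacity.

Augment Depot→Jct2→HubB→Port: bottleneck 3, flow now 3.
Augment Depot→Jct2→Y1→Port: bottleneck 2, flow now 5.
Augment Depot→HubA→Y1→Port: bottleneck 6, flow now 11.
Augment Depot→HubC→Y1→Port: bottleneck 2, flow now 13.
No augmenting path remains; maximum flow = 13.
By max-flow min-cut, the minimum cut capacity equals the max flow.
In the residual graph, reachable from Depot: {Depot, Jct2, HubA, HubC, HubB, Y1}.
Min-cut edges: HubB→Port (3), Y1→Port (10); capacity 3 + 10 = 13.

13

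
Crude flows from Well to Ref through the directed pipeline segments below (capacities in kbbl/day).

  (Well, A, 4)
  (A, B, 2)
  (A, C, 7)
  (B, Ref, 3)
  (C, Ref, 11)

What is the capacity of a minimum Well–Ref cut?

4

Augment Well→A→B→Ref: bottleneck 2, flow now 2.
Augment Well→A→C→Ref: bottleneck 2, flow now 4.
No augmenting path remains; maximum flow = 4.
By max-flow min-cut, the minimum cut capacity equals the max flow.
In the residual graph, reachable from Well: {Well}.
Min-cut edges: Well→A (4); capacity 4 = 4.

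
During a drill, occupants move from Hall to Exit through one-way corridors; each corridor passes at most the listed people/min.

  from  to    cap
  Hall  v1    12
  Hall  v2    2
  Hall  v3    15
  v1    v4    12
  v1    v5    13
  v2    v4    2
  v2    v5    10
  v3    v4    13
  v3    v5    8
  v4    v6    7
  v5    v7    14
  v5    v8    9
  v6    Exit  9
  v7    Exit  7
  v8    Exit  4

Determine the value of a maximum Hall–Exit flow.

18

Augment Hall→v1→v4→v6→Exit: bottleneck 7, flow now 7.
Augment Hall→v1→v5→v7→Exit: bottleneck 5, flow now 12.
Augment Hall→v2→v5→v7→Exit: bottleneck 2, flow now 14.
Augment Hall→v3→v5→v8→Exit: bottleneck 4, flow now 18.
No augmenting path remains; maximum flow = 18.
In the residual graph, reachable from Hall: {Hall, v1, v2, v3, v4, v5, v7, v8}.
Min-cut edges: v4→v6 (7), v7→Exit (7), v8→Exit (4); capacity 7 + 7 + 4 = 18.
This cut is saturated, so no flow can exceed 18.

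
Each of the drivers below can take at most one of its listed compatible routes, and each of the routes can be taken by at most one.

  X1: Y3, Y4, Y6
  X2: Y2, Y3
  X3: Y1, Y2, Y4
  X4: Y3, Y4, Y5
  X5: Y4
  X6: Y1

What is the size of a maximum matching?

6

Unit-capacity flow: source→left, listed edges, right→sink; max matching = max flow.
Augmenting path X1→Y3 (+1); matched 1.
Augmenting path X2→Y2 (+1); matched 2.
Augmenting path X3→Y1 (+1); matched 3.
Augmenting path X4→Y4 (+1); matched 4.
Augmenting path X5→Y4→X4→Y5 (+1); matched 5.
Augmenting path X6→Y1→X3→Y2→X2→Y3→X1→Y6 (+1); matched 6.
No augmenting path remains; maximum matching = 6.
König certificate: {X1, X2, X3, X4, X5, X6} is a vertex cover of size 6 (every listed pair touches it), so no matching can be larger.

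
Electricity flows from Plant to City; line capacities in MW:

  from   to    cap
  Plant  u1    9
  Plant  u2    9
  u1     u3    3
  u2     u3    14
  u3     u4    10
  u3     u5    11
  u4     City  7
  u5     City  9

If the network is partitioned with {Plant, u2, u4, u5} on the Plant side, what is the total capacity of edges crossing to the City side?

39

Edges leaving {Plant, u2, u4, u5}: Plant→u1 (9), u2→u3 (14), u4→City (7), u5→City (9).
Cut capacity = 9 + 14 + 7 + 9 = 39.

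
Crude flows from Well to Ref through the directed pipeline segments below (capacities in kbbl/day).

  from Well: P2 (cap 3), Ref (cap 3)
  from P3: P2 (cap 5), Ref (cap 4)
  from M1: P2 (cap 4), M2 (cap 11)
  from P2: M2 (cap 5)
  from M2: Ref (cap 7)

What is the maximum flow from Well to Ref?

Augment Well→Ref: bottleneck 3, flow now 3.
Augment Well→P2→M2→Ref: bottleneck 3, flow now 6.
No augmenting path remains; maximum flow = 6.
In the residual graph, reachable from Well: {Well}.
Min-cut edges: Well→P2 (3), Well→Ref (3); capacity 3 + 3 = 6.
This cut is saturated, so no flow can exceed 6.

6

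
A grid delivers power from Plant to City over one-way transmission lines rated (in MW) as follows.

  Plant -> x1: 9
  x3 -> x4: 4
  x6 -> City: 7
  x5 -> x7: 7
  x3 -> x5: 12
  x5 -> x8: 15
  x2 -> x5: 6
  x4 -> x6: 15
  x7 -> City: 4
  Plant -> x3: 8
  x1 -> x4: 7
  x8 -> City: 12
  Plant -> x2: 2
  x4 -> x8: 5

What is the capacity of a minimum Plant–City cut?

17

Augment Plant→x1→x4→x6→City: bottleneck 7, flow now 7.
Augment Plant→x2→x5→x7→City: bottleneck 2, flow now 9.
Augment Plant→x3→x4→x8→City: bottleneck 4, flow now 13.
Augment Plant→x3→x5→x7→City: bottleneck 2, flow now 15.
Augment Plant→x3→x5→x8→City: bottleneck 2, flow now 17.
No augmenting path remains; maximum flow = 17.
By max-flow min-cut, the minimum cut capacity equals the max flow.
In the residual graph, reachable from Plant: {Plant, x1}.
Min-cut edges: Plant→x2 (2), Plant→x3 (8), x1→x4 (7); capacity 2 + 8 + 7 = 17.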